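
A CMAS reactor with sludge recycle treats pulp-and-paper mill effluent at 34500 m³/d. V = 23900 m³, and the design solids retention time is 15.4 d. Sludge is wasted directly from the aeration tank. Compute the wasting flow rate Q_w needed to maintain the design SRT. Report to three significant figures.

For wasting at MLVSS concentration, Q_w = V/θ_c = 23900/15.4 = 1552 m³/d.

Q_w ≈ 1550 m³/d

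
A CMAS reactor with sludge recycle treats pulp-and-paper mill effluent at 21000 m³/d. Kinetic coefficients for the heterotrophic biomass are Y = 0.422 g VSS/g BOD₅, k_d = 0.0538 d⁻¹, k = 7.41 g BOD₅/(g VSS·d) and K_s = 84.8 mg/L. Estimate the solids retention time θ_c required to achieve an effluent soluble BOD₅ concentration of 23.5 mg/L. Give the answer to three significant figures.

θ_c ≈ 1.60 d

At the target effluent, Y k S/(K_s+S) = 0.422×7.41×23.5/108.3 = 0.6785 d⁻¹.
θ_c = 1/(μ − k_d) = 1/(0.6785 − 0.0538) = 1/0.6247 = 1.601 d.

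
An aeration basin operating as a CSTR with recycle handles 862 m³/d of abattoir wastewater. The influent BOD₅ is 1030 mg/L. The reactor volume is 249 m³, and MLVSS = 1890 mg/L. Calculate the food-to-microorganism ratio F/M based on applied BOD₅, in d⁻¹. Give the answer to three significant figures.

F/M ≈ 1.89 d⁻¹

F/M = Q·S₀ / (V·X) = 862 × 1030 / (249.0 × 1890) = 1.887 g BOD₅·(g VSS·d)⁻¹.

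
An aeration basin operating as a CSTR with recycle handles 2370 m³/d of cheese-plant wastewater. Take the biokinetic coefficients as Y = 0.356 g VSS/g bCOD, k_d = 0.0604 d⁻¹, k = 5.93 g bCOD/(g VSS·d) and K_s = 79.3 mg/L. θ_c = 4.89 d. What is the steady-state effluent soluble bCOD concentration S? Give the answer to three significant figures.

S ≈ 11.4 mg/L

Effluent substrate depends only on kinetics and SRT: S = K_s(1 + k_d θ_c) / [θ_c(Yk − k_d) − 1] = 79.3 × (1 + 0.0604 × 4.89) / [4.89 × (0.356 × 5.93 − 0.0604) − 1] = 102.7 / 9.028 = 11.38 mg/L.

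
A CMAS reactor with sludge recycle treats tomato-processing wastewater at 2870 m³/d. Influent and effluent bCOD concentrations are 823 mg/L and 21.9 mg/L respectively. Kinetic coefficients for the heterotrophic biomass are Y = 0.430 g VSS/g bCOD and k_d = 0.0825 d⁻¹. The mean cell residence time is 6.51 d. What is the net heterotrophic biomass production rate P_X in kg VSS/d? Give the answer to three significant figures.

P_X ≈ 643 kg VSS/d

Observed yield with endogenous decay: Y_obs = Y / (1 + k_d·θ_c) = 0.430 / (1 + 0.0825 × 6.51) = 0.430 / 1.537 = 0.2798 g VSS/g bCOD.
Q·(S₀ − S) = 2870 × (823 − 21.9) × 10⁻³ = 2299 kg/d removed.
Biomass produced: P_X = Y_obs·Q·ΔS = 0.2798 × 2299 ≈ 643.2 kg VSS/d.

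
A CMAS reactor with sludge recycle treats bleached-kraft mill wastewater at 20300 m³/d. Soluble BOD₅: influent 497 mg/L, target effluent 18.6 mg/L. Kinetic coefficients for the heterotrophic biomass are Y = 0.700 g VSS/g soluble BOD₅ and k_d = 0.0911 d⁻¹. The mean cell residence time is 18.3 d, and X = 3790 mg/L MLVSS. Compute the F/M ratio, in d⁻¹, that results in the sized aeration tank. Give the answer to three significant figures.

F/M ≈ 0.216 d⁻¹

From the SRT design equation V = Y Q (S₀−S) θ_c / [X (1 + k_d θ_c)] = 0.700 × 20300 × (497 − 18.6) × 18.3 / [3790 × (1 + 0.0911 × 18.3)] = 1.24×10^8 / 10108 = 12307 m³.
F/M = Q·S₀ / (V·X) = 20300 × 497 / (12307 × 3790) = 0.2163 g soluble BOD₅·(g VSS·d)⁻¹.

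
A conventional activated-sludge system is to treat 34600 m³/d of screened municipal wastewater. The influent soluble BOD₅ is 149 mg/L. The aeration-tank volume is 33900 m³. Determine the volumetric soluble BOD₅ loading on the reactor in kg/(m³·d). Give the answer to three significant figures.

L_v ≈ 0.152 kg soluble BOD₅/(m³·d)

L_v = Q S₀ / V = 34600 × 149 × 10⁻³ / 33900 = 0.1521 kg/(m³·d).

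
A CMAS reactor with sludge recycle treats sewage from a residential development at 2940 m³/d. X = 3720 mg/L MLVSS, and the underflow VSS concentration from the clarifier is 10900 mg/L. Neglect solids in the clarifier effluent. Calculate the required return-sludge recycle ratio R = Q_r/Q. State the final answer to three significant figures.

Solids balance on the clarifier gives (1+R)X = R·X_r, so R = X/(X_r − X) = 3720 / (10900 − 3720) = 0.5181.

R ≈ 0.518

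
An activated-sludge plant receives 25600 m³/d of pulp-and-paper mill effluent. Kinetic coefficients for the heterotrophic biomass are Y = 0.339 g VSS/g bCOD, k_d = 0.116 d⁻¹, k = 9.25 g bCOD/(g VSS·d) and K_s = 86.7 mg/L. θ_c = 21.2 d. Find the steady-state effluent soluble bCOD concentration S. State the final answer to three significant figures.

For a completely mixed reactor with recycle the Lawrence–McCarty relation gives S = K_s·(1 + k_d·θ_c) / [θ_c·(Y·k − k_d) − 1] = 86.7 × (1 + 0.116 × 21.2) / [21.2 × (0.339 × 9.25 − 0.116) − 1] = 299.9 / 63.02 = 4.759 mg/L.

S ≈ 4.76 mg/L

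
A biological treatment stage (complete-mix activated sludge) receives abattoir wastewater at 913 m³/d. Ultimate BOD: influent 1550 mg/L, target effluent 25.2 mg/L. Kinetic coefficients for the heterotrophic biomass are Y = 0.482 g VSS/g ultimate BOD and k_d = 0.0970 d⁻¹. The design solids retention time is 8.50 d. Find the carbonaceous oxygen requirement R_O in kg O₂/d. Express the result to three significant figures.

R_O ≈ 870 kg O₂/d

Y_obs = Y / (1 + k_d θ_c) = 0.482 / (1 + 0.0970 × 8.50) = 0.482 / 1.825 = 0.2642.
Substrate removed = Q·(S₀ − S) = 913 m³/d × (1550 − 25.2) g/m³ = 1.39×10^6 g/d = 1392 kg/d.
Biomass synthesised: P_X = Y_obs × 1392 = 367.8 kg VSS/d.
R_O = Q·ΔS − 1.42 P_X = 1392 − 522.2 = 869.9 kg O₂/d.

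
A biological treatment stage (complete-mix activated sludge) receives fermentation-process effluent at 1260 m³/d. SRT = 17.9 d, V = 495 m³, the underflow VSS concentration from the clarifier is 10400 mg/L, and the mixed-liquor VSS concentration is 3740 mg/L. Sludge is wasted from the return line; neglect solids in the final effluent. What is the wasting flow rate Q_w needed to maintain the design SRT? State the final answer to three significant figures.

Q_w ≈ 9.94 m³/d

θ_c = V·X/(Q_w·X_r) when wasting from the recycle, so Q_w = V·X/(θ_c·X_r) = 495.0 × 3740 / (17.9 × 10400) = 9.945 m³/d.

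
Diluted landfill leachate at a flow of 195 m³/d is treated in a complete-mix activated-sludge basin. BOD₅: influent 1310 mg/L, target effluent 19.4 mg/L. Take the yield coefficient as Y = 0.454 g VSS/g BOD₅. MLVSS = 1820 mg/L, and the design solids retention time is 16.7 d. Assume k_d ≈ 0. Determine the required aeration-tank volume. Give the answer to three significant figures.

V ≈ 1050 m³

With k_d = 0 the design equation reduces to V = Y Q (S₀−S) θ_c / X = 0.454 × 195 × (1310 − 19.4) × 16.7 / 1820 = 1048 m³.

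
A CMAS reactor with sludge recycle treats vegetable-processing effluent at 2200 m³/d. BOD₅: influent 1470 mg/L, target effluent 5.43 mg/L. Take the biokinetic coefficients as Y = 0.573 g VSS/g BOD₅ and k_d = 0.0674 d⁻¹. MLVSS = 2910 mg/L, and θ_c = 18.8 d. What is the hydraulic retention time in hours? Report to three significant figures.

Rearranging the biomass balance for a CMAS with decay, V = Y·Q·ΔS·θ_c / [X·(1+k_d θ_c)] = 0.573 × 2200 × (1470 − 5.43) × 18.8 / [2910 × (1 + 0.0674 × 18.8)] = 3.47×10^7 / 6597 = 5261 m³.
Hydraulic retention time τ = V/Q = 5261 / 2200 = 2.391 d = 57.39 h.

τ ≈ 57.4 h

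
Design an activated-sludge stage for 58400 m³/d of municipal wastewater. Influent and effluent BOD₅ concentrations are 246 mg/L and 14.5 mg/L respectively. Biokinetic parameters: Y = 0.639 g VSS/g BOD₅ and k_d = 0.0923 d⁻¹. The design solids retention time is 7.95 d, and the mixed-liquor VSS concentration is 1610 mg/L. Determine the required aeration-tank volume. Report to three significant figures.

From the SRT design equation V = Y Q (S₀−S) θ_c / [X (1 + k_d θ_c)] = 0.639 × 58400 × (246 − 14.5) × 7.95 / [1610 × (1 + 0.0923 × 7.95)] = 6.87×10^7 / 2791 = 24604 m³.

V ≈ 24600 m³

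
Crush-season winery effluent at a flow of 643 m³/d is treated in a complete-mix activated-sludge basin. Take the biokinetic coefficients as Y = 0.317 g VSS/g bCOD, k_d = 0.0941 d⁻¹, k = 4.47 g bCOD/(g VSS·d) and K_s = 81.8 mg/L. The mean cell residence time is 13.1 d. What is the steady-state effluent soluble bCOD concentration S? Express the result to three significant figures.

From the Monod/SRT balance for a CMAS, S = K_s·(1+k_d θ_c)/[θ_c·(Y k − k_d) − 1] = 81.8 × (1 + 0.0941 × 13.1) / [13.1 × (0.317 × 4.47 − 0.0941) − 1] = 182.6 / 16.33 = 11.18 mg/L.

S ≈ 11.2 mg/L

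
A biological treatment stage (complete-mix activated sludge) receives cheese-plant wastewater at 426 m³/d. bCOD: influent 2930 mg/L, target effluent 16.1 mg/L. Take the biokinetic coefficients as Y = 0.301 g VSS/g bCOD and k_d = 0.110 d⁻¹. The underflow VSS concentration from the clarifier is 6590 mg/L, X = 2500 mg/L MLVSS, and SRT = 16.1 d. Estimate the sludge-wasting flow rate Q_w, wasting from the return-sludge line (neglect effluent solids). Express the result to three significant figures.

Steady-state biomass mass balance: V·X·(1 + k_d·θ_c) = Y·Q·(S₀ − S)·θ_c, so V = 0.301 × 426 × (2930 − 16.1) × 16.1 / [2500 × (1 + 0.110 × 16.1)] = 6.02×10^6 / 6928 = 868.4 m³.
Wasting from the return line (neglecting effluent solids): Q_w = V·X / (θ_c·X_r) = 868.4 × 2500 / (16.1 × 6590) = 20.46 m³/d.

Q_w ≈ 20.5 m³/d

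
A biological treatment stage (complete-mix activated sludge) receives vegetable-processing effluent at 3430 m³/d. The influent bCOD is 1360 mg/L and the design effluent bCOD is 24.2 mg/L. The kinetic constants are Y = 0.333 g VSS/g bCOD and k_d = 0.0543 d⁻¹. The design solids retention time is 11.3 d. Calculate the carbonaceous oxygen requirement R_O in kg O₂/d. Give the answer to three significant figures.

R_O ≈ 3240 kg O₂/d

The observed yield is Y_obs = Y/(1 + k_d·θ_c) = 0.333 / (1 + 0.0543 × 11.3) = 0.333 / 1.614 = 0.2064 g VSS per g bCOD removed.
Mass of bCOD removed per day: Q(S₀ − S) = 3430 × 1336 g/m³ = 4582 kg/d.
Net sludge production P_X = 0.2064 × 4582 = 945.6 kg VSS/d.
R_O = Q·ΔS − 1.42 P_X = 4582 − 1343 = 3239 kg O₂/d.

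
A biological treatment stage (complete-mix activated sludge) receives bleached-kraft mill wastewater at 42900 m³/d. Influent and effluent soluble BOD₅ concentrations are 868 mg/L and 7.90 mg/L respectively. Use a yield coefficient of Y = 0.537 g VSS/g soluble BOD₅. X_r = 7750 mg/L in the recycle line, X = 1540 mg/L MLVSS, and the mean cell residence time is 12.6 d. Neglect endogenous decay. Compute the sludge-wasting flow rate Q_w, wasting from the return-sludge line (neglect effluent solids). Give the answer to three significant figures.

V·X = Y·Q·ΔS·θ_c gives V = 0.537 × 42900 × (868 − 7.90) × 12.6 / 1540 = 162118 m³.
Q_w = (V·X)/(θ_c X_r) = 162118 × 1540 / (12.6 × 7750) = 2557 m³/d.

Q_w ≈ 2560 m³/d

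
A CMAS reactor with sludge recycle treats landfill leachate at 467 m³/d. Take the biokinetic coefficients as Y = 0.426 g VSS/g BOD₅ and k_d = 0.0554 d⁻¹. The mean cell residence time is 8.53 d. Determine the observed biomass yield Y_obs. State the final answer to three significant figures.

Observed yield with endogenous decay: Y_obs = Y / (1 + k_d·θ_c) = 0.426 / (1 + 0.0554 × 8.53) = 0.426 / 1.473 = 0.2893 g VSS/g BOD₅.

Y_obs ≈ 0.289 g VSS/g BOD₅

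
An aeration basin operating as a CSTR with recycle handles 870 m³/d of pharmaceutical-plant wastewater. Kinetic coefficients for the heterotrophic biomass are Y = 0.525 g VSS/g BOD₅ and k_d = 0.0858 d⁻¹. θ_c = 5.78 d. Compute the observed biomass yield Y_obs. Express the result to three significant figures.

Y_obs ≈ 0.351 g VSS/g BOD₅

Y_obs = Y / (1 + k_d θ_c) = 0.525 / (1 + 0.0858 × 5.78) = 0.525 / 1.496 = 0.3510.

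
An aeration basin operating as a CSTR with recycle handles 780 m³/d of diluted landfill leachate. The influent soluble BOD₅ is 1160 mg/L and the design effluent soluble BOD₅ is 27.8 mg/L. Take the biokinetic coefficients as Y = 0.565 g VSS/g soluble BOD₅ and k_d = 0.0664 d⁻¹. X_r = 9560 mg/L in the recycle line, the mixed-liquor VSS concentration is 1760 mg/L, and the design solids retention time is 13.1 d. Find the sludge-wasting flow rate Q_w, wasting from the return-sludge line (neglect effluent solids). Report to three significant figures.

From the SRT design equation V = Y Q (S₀−S) θ_c / [X (1 + k_d θ_c)] = 0.565 × 780 × (1160 − 27.8) × 13.1 / [1760 × (1 + 0.0664 × 13.1)] = 6.54×10^6 / 3291 = 1986 m³.
Wasting from the return line (neglecting effluent solids): Q_w = V·X / (θ_c·X_r) = 1986 × 1760 / (13.1 × 9560) = 27.91 m³/d.

Q_w ≈ 27.9 m³/d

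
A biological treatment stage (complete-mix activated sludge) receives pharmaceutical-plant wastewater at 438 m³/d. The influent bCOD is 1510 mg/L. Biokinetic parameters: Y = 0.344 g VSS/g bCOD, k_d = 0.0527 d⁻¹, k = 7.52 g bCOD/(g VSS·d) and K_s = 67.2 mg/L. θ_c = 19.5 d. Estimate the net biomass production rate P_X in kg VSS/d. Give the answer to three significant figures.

For a completely mixed reactor with recycle the Lawrence–McCarty relation gives S = K_s·(1 + k_d·θ_c) / [θ_c·(Y·k − k_d) − 1] = 67.2 × (1 + 0.0527 × 19.5) / [19.5 × (0.344 × 7.52 − 0.0527) − 1] = 136.3 / 48.42 = 2.814 mg/L.
The observed yield is Y_obs = Y/(1 + k_d·θ_c) = 0.344 / (1 + 0.0527 × 19.5) = 0.344 / 2.028 = 0.1697 g VSS per g bCOD removed.
Substrate removed = Q·(S₀ − S) = 438 m³/d × (1510 − 2.81) g/m³ = 6.6×10^5 g/d = 660.1 kg/d.
Biomass produced: P_X = Y_obs·Q·ΔS = 0.1697 × 660.1 ≈ 112.0 kg VSS/d.

P_X ≈ 112 kg VSS/d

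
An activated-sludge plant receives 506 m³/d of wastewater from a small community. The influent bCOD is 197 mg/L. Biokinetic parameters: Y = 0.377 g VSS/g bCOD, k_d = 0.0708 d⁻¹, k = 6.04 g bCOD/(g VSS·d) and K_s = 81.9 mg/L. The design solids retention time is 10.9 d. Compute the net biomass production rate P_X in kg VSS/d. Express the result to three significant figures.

Effluent substrate depends only on kinetics and SRT: S = K_s(1 + k_d θ_c) / [θ_c(Yk − k_d) − 1] = 81.9 × (1 + 0.0708 × 10.9) / [10.9 × (0.377 × 6.04 − 0.0708) − 1] = 145.1 / 23.05 = 6.296 mg/L.
Y_obs = Y / (1 + k_d θ_c) = 0.377 / (1 + 0.0708 × 10.9) = 0.377 / 1.772 = 0.2128.
Mass of bCOD removed per day: Q(S₀ − S) = 506 × 190.7 g/m³ = 96.49 kg/d.
Biomass produced: P_X = Y_obs·Q·ΔS = 0.2128 × 96.49 ≈ 20.53 kg VSS/d.

P_X ≈ 20.5 kg VSS/d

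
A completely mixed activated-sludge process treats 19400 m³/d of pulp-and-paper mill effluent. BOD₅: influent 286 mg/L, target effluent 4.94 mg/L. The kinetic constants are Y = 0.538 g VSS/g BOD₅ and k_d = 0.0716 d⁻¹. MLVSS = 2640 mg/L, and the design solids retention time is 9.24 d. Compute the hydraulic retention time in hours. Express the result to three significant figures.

Steady-state biomass mass balance: V·X·(1 + k_d·θ_c) = Y·Q·(S₀ − S)·θ_c, so V = 0.538 × 19400 × (286 − 4.94) × 9.24 / [2640 × (1 + 0.0716 × 9.24)] = 2.71×10^7 / 4387 = 6179 m³.
τ = V/Q = 6179/19400 = 0.3185 d, or 7.644 h.

τ ≈ 7.64 h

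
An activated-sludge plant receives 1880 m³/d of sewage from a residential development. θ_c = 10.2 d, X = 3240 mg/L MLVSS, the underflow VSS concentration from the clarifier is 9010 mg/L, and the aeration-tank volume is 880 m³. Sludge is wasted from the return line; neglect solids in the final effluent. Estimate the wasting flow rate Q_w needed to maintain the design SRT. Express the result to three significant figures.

Q_w ≈ 31.0 m³/d

Q_w = (V·X)/(θ_c X_r) = 880.0 × 3240 / (10.2 × 9010) = 31.02 m³/d.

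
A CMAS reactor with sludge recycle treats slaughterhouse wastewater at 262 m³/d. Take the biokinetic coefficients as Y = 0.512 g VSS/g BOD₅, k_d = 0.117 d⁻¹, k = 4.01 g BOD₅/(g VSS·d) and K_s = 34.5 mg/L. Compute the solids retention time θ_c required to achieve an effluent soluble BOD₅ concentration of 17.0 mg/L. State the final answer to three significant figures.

Specific growth rate at S = 17.0 mg/L: μ = YkS/(K_s+S) = 0.512·4.01·17.0/(34.5+17.0) = 0.6777 d⁻¹.
1/θ_c = 0.6777 − 0.117 = 0.5607 d⁻¹, so θ_c = 1.783 d.

θ_c ≈ 1.78 d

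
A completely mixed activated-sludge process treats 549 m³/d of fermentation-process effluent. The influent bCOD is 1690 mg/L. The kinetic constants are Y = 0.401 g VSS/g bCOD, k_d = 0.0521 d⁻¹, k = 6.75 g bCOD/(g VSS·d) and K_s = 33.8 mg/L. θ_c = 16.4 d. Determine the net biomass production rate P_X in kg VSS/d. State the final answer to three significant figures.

From the Monod/SRT balance for a CMAS, S = K_s·(1+k_d θ_c)/[θ_c·(Y k − k_d) − 1] = 33.8 × (1 + 0.0521 × 16.4) / [16.4 × (0.401 × 6.75 − 0.0521) − 1] = 62.68 / 42.54 = 1.474 mg/L.
Y_obs = Y / (1 + k_d θ_c) = 0.401 / (1 + 0.0521 × 16.4) = 0.401 / 1.854 = 0.2162.
Q·(S₀ − S) = 549 × (1690 − 1.47) × 10⁻³ = 927.0 kg/d removed.
Biomass produced: P_X = Y_obs·Q·ΔS = 0.2162 × 927.0 ≈ 200.5 kg VSS/d.

P_X ≈ 200 kg VSS/d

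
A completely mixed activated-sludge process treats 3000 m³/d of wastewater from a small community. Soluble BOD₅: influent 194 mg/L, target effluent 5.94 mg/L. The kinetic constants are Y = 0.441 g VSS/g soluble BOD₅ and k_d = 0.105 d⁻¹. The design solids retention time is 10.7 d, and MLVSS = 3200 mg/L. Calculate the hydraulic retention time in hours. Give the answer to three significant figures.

τ ≈ 3.13 h

Rearranging the biomass balance for a CMAS with decay, V = Y·Q·ΔS·θ_c / [X·(1+k_d θ_c)] = 0.441 × 3000 × (194 − 5.94) × 10.7 / [3200 × (1 + 0.105 × 10.7)] = 2.66×10^6 / 6795 = 391.8 m³.
Hydraulic retention time τ = V/Q = 391.8 / 3000 = 0.1306 d = 3.134 h.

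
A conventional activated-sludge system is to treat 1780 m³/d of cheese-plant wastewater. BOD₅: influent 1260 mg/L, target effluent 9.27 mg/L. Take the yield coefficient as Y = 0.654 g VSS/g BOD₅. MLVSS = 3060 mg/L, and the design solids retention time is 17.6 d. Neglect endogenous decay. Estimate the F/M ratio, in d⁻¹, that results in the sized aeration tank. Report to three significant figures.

With k_d = 0 the design equation reduces to V = Y Q (S₀−S) θ_c / X = 0.654 × 1780 × (1260 − 9.27) × 17.6 / 3060 = 8374 m³.
Food-to-microorganism ratio F/M = Q S₀ / (V X) = 1780 × 1260 / (8374 × 3060) = 0.08752 d⁻¹.

F/M ≈ 0.0875 d⁻¹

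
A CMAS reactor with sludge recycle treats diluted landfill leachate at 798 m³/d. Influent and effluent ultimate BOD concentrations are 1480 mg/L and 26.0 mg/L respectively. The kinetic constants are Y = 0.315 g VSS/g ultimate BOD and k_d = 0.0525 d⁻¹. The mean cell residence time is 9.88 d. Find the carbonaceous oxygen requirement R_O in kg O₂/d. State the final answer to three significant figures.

Correct the yield for decay: Y_obs = Y/(1 + k_d θ_c) = 0.315 / (1 + 0.0525 × 9.88) = 0.315 / 1.519 = 0.2074.
Substrate removed = Q·(S₀ − S) = 798 m³/d × (1480 − 26.0) g/m³ = 1.16×10^6 g/d = 1160 kg/d.
Net sludge production P_X = 0.2074 × 1160 = 240.7 kg VSS/d.
R_O = Q·ΔS − 1.42 P_X = 1160 − 341.7 = 818.6 kg O₂/d.

R_O ≈ 819 kg O₂/d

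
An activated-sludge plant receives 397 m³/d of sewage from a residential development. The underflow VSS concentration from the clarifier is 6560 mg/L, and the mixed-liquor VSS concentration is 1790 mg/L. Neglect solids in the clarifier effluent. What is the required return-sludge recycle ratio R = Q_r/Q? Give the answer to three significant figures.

R = Q_r/Q = X/(X_r − X) = 1790 / (6560 − 1790) = 0.3753.

R ≈ 0.375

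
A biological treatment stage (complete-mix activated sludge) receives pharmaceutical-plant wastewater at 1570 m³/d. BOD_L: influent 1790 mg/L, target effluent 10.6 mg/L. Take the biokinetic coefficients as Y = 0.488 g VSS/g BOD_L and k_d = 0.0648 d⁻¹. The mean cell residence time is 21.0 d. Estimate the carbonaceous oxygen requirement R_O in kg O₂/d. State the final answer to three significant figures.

The observed yield is Y_obs = Y/(1 + k_d·θ_c) = 0.488 / (1 + 0.0648 × 21.0) = 0.488 / 2.361 = 0.2067 g VSS per g BOD_L removed.
Q·(S₀ − S) = 1570 × (1790 − 10.6) × 10⁻³ = 2794 kg/d removed.
P_X = Y_obs·Q·(S₀ − S) = 0.2067 × 2794 = 577.5 kg VSS/d.
R_O = Q·ΔS − 1.42 P_X = 2794 − 820.0 = 1974 kg O₂/d.

R_O ≈ 1970 kg O₂/d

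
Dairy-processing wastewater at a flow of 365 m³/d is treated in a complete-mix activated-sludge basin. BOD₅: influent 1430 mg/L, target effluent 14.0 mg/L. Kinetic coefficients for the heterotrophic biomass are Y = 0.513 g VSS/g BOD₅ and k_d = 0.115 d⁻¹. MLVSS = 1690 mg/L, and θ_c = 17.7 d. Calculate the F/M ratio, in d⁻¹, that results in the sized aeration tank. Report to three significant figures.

F/M ≈ 0.338 d⁻¹

Rearranging the biomass balance for a CMAS with decay, V = Y·Q·ΔS·θ_c / [X·(1+k_d θ_c)] = 0.513 × 365 × (1430 − 14.0) × 17.7 / [1690 × (1 + 0.115 × 17.7)] = 4.69×10^6 / 5130 = 914.8 m³.
F/M = Q·S₀ / (V·X) = 365 × 1430 / (914.8 × 1690) = 0.3376 g BOD₅·(g VSS·d)⁻¹.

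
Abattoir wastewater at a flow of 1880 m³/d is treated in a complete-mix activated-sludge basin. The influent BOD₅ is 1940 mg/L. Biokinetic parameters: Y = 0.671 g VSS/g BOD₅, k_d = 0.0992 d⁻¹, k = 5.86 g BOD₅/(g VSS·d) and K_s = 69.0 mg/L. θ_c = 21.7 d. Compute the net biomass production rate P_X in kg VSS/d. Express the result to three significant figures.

P_X ≈ 775 kg VSS/d

For a completely mixed reactor with recycle the Lawrence–McCarty relation gives S = K_s·(1 + k_d·θ_c) / [θ_c·(Y·k − k_d) − 1] = 69.0 × (1 + 0.0992 × 21.7) / [21.7 × (0.671 × 5.86 − 0.0992) − 1] = 217.5 / 82.17 = 2.647 mg/L.
Y_obs = Y / (1 + k_d θ_c) = 0.671 / (1 + 0.0992 × 21.7) = 0.671 / 3.153 = 0.2128.
Q·(S₀ − S) = 1880 × (1940 − 2.65) × 10⁻³ = 3642 kg/d removed.
P_X = Y_obs · Q(S₀ − S) = 0.2128 × 3642 = 775.2 kg VSS/d.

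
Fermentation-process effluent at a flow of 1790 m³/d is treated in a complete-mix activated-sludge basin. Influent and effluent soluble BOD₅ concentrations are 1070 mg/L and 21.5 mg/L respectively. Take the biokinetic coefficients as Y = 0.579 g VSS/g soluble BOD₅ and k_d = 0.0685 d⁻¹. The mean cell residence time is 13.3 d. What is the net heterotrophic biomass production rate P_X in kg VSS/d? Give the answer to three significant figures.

P_X ≈ 569 kg VSS/d

Correct the yield for decay: Y_obs = Y/(1 + k_d θ_c) = 0.579 / (1 + 0.0685 × 13.3) = 0.579 / 1.911 = 0.3030.
Q·(S₀ − S) = 1790 × (1070 − 21.5) × 10⁻³ = 1877 kg/d removed.
So the net sludge growth is P_X = 0.3030 × 1877 = 568.6 kg VSS/d.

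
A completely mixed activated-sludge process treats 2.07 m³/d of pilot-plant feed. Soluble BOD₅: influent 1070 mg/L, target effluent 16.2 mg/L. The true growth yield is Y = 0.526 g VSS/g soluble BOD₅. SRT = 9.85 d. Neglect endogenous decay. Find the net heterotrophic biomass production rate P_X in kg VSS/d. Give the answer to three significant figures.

P_X ≈ 1.15 kg VSS/d

No decay correction is needed, so Y_obs = Y = 0.526.
Substrate removed = Q·(S₀ − S) = 2.07 m³/d × (1070 − 16.2) g/m³ = 2.18×10^3 g/d = 2.181 kg/d.
Biomass produced: P_X = Y_obs·Q·ΔS = 0.5260 × 2.181 ≈ 1.147 kg VSS/d.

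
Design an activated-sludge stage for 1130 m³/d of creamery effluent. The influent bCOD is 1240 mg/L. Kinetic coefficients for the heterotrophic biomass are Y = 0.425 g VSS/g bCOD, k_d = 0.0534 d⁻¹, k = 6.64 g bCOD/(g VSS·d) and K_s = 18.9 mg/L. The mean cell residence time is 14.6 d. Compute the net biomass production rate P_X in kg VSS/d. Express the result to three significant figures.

From the Monod/SRT balance for a CMAS, S = K_s·(1+k_d θ_c)/[θ_c·(Y k − k_d) − 1] = 18.9 × (1 + 0.0534 × 14.6) / [14.6 × (0.425 × 6.64 − 0.0534) − 1] = 33.64 / 39.42 = 0.8532 mg/L.
The observed yield is Y_obs = Y/(1 + k_d·θ_c) = 0.425 / (1 + 0.0534 × 14.6) = 0.425 / 1.780 = 0.2388 g VSS per g bCOD removed.
Substrate removed = Q·(S₀ − S) = 1130 m³/d × (1240 − 0.853) g/m³ = 1.4×10^6 g/d = 1400 kg/d.
So the net sludge growth is P_X = 0.2388 × 1400 = 334.4 kg VSS/d.

P_X ≈ 334 kg VSS/d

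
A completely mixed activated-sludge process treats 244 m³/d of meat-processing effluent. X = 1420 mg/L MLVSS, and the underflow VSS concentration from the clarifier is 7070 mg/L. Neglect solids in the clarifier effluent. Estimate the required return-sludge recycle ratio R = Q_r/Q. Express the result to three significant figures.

R = Q_r/Q = X/(X_r − X) = 1420 / (7070 − 1420) = 0.2513.

R ≈ 0.251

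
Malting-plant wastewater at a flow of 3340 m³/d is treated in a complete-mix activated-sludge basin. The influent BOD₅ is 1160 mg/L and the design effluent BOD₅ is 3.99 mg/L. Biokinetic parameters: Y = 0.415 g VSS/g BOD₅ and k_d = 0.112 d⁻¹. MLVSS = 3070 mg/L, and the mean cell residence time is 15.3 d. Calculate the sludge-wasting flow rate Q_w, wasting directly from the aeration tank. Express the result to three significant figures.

Q_w ≈ 192 m³/d

From the SRT design equation V = Y Q (S₀−S) θ_c / [X (1 + k_d θ_c)] = 0.415 × 3340 × (1160 − 3.99) × 15.3 / [3070 × (1 + 0.112 × 15.3)] = 2.45×10^7 / 8331 = 2943 m³.
Wasting from the aeration tank: Q_w = V / θ_c = 2943 / 15.3 = 192.3 m³/d.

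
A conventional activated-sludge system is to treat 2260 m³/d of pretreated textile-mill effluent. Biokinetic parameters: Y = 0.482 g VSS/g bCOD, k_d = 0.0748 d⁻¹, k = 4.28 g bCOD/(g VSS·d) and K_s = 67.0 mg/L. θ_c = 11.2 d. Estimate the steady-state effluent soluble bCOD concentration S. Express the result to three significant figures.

From the Monod/SRT balance for a CMAS, S = K_s·(1+k_d θ_c)/[θ_c·(Y k − k_d) − 1] = 67.0 × (1 + 0.0748 × 11.2) / [11.2 × (0.482 × 4.28 − 0.0748) − 1] = 123.1 / 21.27 = 5.790 mg/L.

S ≈ 5.79 mg/L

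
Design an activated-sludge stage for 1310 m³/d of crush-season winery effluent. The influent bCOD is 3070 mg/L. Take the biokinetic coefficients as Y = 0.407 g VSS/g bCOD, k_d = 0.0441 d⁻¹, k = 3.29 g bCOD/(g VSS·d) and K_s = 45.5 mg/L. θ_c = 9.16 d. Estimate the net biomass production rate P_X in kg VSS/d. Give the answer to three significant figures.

From the Monod/SRT balance for a CMAS, S = K_s·(1+k_d θ_c)/[θ_c·(Y k − k_d) − 1] = 45.5 × (1 + 0.0441 × 9.16) / [9.16 × (0.407 × 3.29 − 0.0441) − 1] = 63.88 / 10.86 = 5.881 mg/L.
Y_obs = Y / (1 + k_d θ_c) = 0.407 / (1 + 0.0441 × 9.16) = 0.407 / 1.404 = 0.2899.
Q·(S₀ − S) = 1310 × (3070 − 5.88) × 10⁻³ = 4014 kg/d removed.
P_X = Y_obs · Q(S₀ − S) = 0.2899 × 4014 = 1164 kg VSS/d.

P_X ≈ 1160 kg VSS/d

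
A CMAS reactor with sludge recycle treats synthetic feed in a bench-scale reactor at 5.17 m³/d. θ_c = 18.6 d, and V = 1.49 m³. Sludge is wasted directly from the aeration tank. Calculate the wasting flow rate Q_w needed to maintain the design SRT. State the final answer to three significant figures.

For wasting at MLVSS concentration, Q_w = V/θ_c = 1.490/18.6 = 0.08011 m³/d.

Q_w ≈ 0.0801 m³/d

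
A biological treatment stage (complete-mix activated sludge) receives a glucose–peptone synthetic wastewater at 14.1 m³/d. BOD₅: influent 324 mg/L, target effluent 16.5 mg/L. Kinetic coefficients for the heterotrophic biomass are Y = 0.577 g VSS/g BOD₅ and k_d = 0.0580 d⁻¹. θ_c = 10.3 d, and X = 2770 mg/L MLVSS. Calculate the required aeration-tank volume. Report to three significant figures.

From the SRT design equation V = Y Q (S₀−S) θ_c / [X (1 + k_d θ_c)] = 0.577 × 14.1 × (324 − 16.5) × 10.3 / [2770 × (1 + 0.0580 × 10.3)] = 2.58×10^4 / 4425 = 5.823 m³.

V ≈ 5.82 m³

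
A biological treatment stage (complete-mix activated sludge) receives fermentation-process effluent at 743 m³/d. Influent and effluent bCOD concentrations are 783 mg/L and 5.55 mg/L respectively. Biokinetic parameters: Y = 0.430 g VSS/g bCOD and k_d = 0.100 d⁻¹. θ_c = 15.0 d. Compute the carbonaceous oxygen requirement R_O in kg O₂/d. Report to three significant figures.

R_O ≈ 437 kg O₂/d

Y_obs = Y / (1 + k_d θ_c) = 0.430 / (1 + 0.100 × 15.0) = 0.430 / 2.500 = 0.1720.
Q·(S₀ − S) = 743 × (783 − 5.55) × 10⁻³ = 577.6 kg/d removed.
Biomass synthesised: P_X = Y_obs × 577.6 = 99.36 kg VSS/d.
R_O = Q·ΔS − 1.42 P_X = 577.6 − 141.1 = 436.6 kg O₂/d.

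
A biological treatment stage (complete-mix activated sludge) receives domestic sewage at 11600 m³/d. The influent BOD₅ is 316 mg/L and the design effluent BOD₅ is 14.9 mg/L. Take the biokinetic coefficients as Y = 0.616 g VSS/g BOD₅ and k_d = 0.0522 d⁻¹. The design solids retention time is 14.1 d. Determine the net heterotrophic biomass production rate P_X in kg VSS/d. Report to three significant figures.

Observed yield with endogenous decay: Y_obs = Y / (1 + k_d·θ_c) = 0.616 / (1 + 0.0522 × 14.1) = 0.616 / 1.736 = 0.3548 g VSS/g BOD₅.
ΔS = 316 − 14.9 = 301.1 mg/L, so the substrate removal rate is 11600 × 301.1/1000 = 3493 kg BOD₅/d.
Biomass produced: P_X = Y_obs·Q·ΔS = 0.3548 × 3493 ≈ 1239 kg VSS/d.

P_X ≈ 1240 kg VSS/d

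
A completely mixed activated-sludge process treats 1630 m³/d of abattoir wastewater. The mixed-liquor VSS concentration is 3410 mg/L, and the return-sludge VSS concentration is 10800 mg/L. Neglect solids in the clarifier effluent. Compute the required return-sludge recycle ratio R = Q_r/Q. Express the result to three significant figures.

R ≈ 0.461

Mass balance around the secondary clarifier (neglecting effluent solids): R = X / (X_r − X) = 3410 / (10800 − 3410) = 0.4614.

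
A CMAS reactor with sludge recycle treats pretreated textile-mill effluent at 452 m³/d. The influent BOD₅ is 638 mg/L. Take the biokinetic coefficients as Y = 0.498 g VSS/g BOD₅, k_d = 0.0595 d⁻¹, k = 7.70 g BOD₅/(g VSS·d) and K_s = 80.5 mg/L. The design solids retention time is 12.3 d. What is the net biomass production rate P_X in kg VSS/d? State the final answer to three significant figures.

Effluent substrate depends only on kinetics and SRT: S = K_s(1 + k_d θ_c) / [θ_c(Yk − k_d) − 1] = 80.5 × (1 + 0.0595 × 12.3) / [12.3 × (0.498 × 7.70 − 0.0595) − 1] = 139.4 / 45.43 = 3.069 mg/L.
The observed yield is Y_obs = Y/(1 + k_d·θ_c) = 0.498 / (1 + 0.0595 × 12.3) = 0.498 / 1.732 = 0.2876 g VSS per g BOD₅ removed.
Q·(S₀ − S) = 452 × (638 − 3.07) × 10⁻³ = 287.0 kg/d removed.
Net biomass production P_X = Y_obs × Q·(S₀ − S) = 0.2876 × 287.0 = 82.52 kg VSS/d.

P_X ≈ 82.5 kg VSS/d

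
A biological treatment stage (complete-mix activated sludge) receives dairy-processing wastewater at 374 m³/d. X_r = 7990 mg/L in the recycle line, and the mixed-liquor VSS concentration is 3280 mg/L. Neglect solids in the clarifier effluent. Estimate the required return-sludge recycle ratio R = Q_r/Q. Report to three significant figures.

R ≈ 0.696

Mass balance around the secondary clarifier (neglecting effluent solids): R = X / (X_r − X) = 3280 / (7990 − 3280) = 0.6964.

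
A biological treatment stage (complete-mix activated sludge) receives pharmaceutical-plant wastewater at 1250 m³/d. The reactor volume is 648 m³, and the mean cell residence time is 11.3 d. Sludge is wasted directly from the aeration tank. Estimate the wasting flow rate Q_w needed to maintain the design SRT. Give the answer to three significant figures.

With mixed-liquor wasting, θ_c = V/Q_w, so Q_w = V/θ_c = 648.0/11.3 = 57.35 m³/d.

Q_w ≈ 57.3 m³/d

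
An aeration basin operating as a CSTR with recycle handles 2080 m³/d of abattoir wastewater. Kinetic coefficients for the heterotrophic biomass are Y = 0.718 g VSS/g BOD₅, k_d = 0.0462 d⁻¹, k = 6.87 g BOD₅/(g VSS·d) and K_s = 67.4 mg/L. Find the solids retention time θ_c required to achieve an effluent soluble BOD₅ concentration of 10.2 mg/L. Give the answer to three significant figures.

Specific growth rate at S = 10.2 mg/L: μ = YkS/(K_s+S) = 0.718·6.87·10.2/(67.4+10.2) = 0.6484 d⁻¹.
1/θ_c = 0.6484 − 0.0462 = 0.6022 d⁻¹, so θ_c = 1.661 d.

θ_c ≈ 1.66 d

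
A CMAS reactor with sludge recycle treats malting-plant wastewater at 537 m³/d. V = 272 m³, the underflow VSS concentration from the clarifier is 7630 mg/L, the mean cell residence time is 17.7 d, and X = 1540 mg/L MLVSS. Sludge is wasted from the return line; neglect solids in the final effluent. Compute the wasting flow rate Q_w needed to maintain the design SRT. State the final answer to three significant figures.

Q_w ≈ 3.10 m³/d

Q_w = (V·X)/(θ_c X_r) = 272.0 × 1540 / (17.7 × 7630) = 3.102 m³/d.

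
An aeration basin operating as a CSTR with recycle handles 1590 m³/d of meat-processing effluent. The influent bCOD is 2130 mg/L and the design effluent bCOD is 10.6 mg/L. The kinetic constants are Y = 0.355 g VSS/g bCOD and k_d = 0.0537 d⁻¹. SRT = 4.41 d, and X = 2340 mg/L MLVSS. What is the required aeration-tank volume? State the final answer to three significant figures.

Rearranging the biomass balance for a CMAS with decay, V = Y·Q·ΔS·θ_c / [X·(1+k_d θ_c)] = 0.355 × 1590 × (2130 − 10.6) × 4.41 / [2340 × (1 + 0.0537 × 4.41)] = 5.28×10^6 / 2894 = 1823 m³.

V ≈ 1820 m³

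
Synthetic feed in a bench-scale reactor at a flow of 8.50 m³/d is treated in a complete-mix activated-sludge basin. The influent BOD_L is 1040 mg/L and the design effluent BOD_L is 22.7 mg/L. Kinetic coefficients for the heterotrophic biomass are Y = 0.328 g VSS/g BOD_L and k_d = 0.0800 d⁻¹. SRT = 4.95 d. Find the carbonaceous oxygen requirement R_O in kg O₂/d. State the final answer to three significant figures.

Correct the yield for decay: Y_obs = Y/(1 + k_d θ_c) = 0.328 / (1 + 0.0800 × 4.95) = 0.328 / 1.396 = 0.2350.
ΔS = 1040 − 22.7 = 1017 mg/L, so the substrate removal rate is 8.50 × 1017/1000 = 8.647 kg BOD_L/d.
P_X = Y_obs·Q·(S₀ − S) = 0.2350 × 8.647 = 2.032 kg VSS/d.
R_O = Q·(S₀ − S) − 1.42·P_X = 8.647 − 1.42 × 2.032 = 5.762 kg O₂/d.

R_O ≈ 5.76 kg O₂/d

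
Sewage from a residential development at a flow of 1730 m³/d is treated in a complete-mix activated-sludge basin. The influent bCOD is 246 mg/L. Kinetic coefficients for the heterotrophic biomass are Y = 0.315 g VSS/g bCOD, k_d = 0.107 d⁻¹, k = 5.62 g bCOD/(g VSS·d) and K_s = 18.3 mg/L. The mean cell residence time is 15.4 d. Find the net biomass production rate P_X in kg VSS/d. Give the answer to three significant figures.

Effluent substrate depends only on kinetics and SRT: S = K_s(1 + k_d θ_c) / [θ_c(Yk − k_d) − 1] = 18.3 × (1 + 0.107 × 15.4) / [15.4 × (0.315 × 5.62 − 0.107) − 1] = 48.45 / 24.61 = 1.969 mg/L.
Y_obs = Y / (1 + k_d θ_c) = 0.315 / (1 + 0.107 × 15.4) = 0.315 / 2.648 = 0.1190.
ΔS = 246 − 1.97 = 244.0 mg/L, so the substrate removal rate is 1730 × 244.0/1000 = 422.2 kg bCOD/d.
Biomass produced: P_X = Y_obs·Q·ΔS = 0.1190 × 422.2 ≈ 50.22 kg VSS/d.

P_X ≈ 50.2 kg VSS/d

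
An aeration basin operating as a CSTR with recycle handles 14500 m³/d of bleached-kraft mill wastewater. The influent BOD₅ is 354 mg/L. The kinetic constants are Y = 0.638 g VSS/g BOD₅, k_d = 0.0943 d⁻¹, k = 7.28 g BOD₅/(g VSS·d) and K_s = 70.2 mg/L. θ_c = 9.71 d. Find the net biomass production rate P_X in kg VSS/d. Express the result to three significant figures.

P_X ≈ 1690 kg VSS/d

For a completely mixed reactor with recycle the Lawrence–McCarty relation gives S = K_s·(1 + k_d·θ_c) / [θ_c·(Y·k − k_d) − 1] = 70.2 × (1 + 0.0943 × 9.71) / [9.71 × (0.638 × 7.28 − 0.0943) − 1] = 134.5 / 43.18 = 3.114 mg/L.
Observed yield with endogenous decay: Y_obs = Y / (1 + k_d·θ_c) = 0.638 / (1 + 0.0943 × 9.71) = 0.638 / 1.916 = 0.3330 g VSS/g BOD₅.
ΔS = 354 − 3.11 = 350.9 mg/L, so the substrate removal rate is 14500 × 350.9/1000 = 5088 kg BOD₅/d.
Net biomass production P_X = Y_obs × Q·(S₀ − S) = 0.3330 × 5088 = 1695 kg VSS/d.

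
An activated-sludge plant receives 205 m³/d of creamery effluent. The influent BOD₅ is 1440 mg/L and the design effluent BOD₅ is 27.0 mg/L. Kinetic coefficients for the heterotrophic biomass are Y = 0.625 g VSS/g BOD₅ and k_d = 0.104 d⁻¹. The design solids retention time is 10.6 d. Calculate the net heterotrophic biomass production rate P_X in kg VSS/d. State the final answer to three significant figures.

Correct the yield for decay: Y_obs = Y/(1 + k_d θ_c) = 0.625 / (1 + 0.104 × 10.6) = 0.625 / 2.102 = 0.2973.
Mass of BOD₅ removed per day: Q(S₀ − S) = 205 × 1413 g/m³ = 289.7 kg/d.
Net biomass production P_X = Y_obs × Q·(S₀ − S) = 0.2973 × 289.7 = 86.11 kg VSS/d.

P_X ≈ 86.1 kg VSS/d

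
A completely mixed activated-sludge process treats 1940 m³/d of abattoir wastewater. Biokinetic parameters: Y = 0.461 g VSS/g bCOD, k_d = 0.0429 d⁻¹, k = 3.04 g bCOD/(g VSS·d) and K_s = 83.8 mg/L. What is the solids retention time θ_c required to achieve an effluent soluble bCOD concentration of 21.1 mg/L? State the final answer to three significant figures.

θ_c ≈ 4.18 d

From 1/θ_c = Y·k·S/(K_s + S) − k_d: Y·k·S/(K_s+S) = 0.461 × 3.04 × 21.1 / (83.8 + 21.1) = 0.2819 d⁻¹.
1/θ_c = 0.2819 − 0.0429 = 0.2390 d⁻¹, so θ_c = 4.184 d.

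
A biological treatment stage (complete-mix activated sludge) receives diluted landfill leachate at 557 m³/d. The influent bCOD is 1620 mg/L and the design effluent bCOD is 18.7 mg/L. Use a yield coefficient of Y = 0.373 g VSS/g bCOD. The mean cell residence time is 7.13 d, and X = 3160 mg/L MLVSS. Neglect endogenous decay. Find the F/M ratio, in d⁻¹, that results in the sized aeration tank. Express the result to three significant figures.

F/M ≈ 0.380 d⁻¹

V·X = Y·Q·ΔS·θ_c gives V = 0.373 × 557 × (1620 − 18.7) × 7.13 / 3160 = 750.7 m³.
F/M = Q·S₀ / (V·X) = 557 × 1620 / (750.7 × 3160) = 0.3804 g bCOD·(g VSS·d)⁻¹.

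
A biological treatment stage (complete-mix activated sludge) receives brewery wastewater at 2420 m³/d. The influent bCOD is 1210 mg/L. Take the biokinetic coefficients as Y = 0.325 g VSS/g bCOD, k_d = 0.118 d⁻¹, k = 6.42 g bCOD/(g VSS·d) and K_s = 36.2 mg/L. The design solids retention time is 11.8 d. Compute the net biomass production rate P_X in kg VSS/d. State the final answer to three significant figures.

Effluent substrate depends only on kinetics and SRT: S = K_s(1 + k_d θ_c) / [θ_c(Yk − k_d) − 1] = 36.2 × (1 + 0.118 × 11.8) / [11.8 × (0.325 × 6.42 − 0.118) − 1] = 86.60 / 22.23 = 3.896 mg/L.
Correct the yield for decay: Y_obs = Y/(1 + k_d θ_c) = 0.325 / (1 + 0.118 × 11.8) = 0.325 / 2.392 = 0.1358.
Q·(S₀ − S) = 2420 × (1210 − 3.90) × 10⁻³ = 2919 kg/d removed.
Net biomass production P_X = Y_obs × Q·(S₀ − S) = 0.1358 × 2919 = 396.5 kg VSS/d.

P_X ≈ 397 kg VSS/d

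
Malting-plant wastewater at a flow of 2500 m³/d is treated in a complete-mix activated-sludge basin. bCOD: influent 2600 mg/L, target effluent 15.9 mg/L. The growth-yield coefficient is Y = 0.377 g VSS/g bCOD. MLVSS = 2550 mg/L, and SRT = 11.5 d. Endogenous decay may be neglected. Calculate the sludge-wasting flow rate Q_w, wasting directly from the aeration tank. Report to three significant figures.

Q_w ≈ 955 m³/d

With k_d = 0 the design equation reduces to V = Y Q (S₀−S) θ_c / X = 0.377 × 2500 × (2600 − 15.9) × 11.5 / 2550 = 10984 m³.
With mixed-liquor wasting, θ_c = V/Q_w, so Q_w = V/θ_c = 10984/11.5 = 955.1 m³/d.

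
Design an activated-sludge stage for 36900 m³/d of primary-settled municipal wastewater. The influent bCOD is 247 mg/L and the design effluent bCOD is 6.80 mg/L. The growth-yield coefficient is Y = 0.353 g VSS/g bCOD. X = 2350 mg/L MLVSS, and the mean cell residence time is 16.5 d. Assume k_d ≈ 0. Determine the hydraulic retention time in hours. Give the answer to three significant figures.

τ ≈ 14.3 h

Biomass mass balance (decay neglected): V·X = Y·Q·(S₀ − S)·θ_c, so V = 0.353 × 36900 × (247 − 6.80) × 16.5 / 2350 = 21968 m³.
HRT = V/Q = 21968 m³ / 36900 m³·d⁻¹ = 0.5953 d × 24 = 14.29 h.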